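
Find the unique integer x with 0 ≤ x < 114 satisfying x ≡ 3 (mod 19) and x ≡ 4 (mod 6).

22

Write x = 3 + 19·k. Then 19·k ≡ 4 − 3 ≡ 1 (mod 6).
Need 19⁻¹ mod 6. Extended Euclid on (6, 1):
6 = 6×1 + 0
19⁻¹ ≡ 1 (mod 6), so k ≡ 1·1 ≡ 1 (mod 6).
x = 3 + 19·1 = 22.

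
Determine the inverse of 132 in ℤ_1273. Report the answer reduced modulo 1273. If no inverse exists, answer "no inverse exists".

Extended Euclidean algorithm:
1273 = 9*132 + 85
132 = 1*85 + 47
85 = 1*47 + 38
47 = 1*38 + 9
38 = 4*9 + 2
9 = 4*2 + 1
2 = 2*1 + 0
gcd = 1, so the inverse exists. Back-substitute:
1 = 9 − 4·2
1 = −4·38 + 17·9
1 = 17·47 − 21·38
1 = −21·85 + 38·47
1 = 38·132 − 59·85
1 = −59·1273 + 569·132
So 132·569 ≡ 1 (mod 1273).

569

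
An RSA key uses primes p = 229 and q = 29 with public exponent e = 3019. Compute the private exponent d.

φ(n) = (p−1)(q−1) = 228·28 = 6384.
Need d with 3019·d ≡ 1 (mod 6384). Apply the extended Euclidean algorithm:
6384 = 2×3019 + 346
3019 = 8×346 + 251
346 = 1×251 + 95
251 = 2×95 + 61
95 = 1×61 + 34
61 = 1×34 + 27
34 = 1×27 + 7
27 = 3×7 + 6
7 = 1×6 + 1
6 = 6×1 + 0
Back-substitute:
1 = 7 − 6
1 = −27 + 4·7
1 = 4·34 − 5·27
1 = −5·61 + 9·34
1 = 9·95 − 14·61
1 = −14·251 + 37·95
1 = 37·346 − 51·251
1 = −51·3019 + 445·346
1 = 445·6384 − 941·3019
So 3019·(-941) ≡ 1 (mod 6384), hence d ≡ -941 ≡ 5443 (mod 6384).

5443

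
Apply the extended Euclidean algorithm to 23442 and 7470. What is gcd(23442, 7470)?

Apply Euclid's algorithm to 23442 and 7470:
23442 = 3·7470 + 1032
7470 = 7·1032 + 246
1032 = 4·246 + 48
246 = 5·48 + 6
48 = 8·6 + 0
gcd(23442, 7470) = 6.
Working backward:
6 = 246 − 5·48
6 = −5·1032 + 21·246
6 = 21·7470 − 152·1032
6 = −152·23442 + 477·7470
So 6 = (-152)·23442 + (477)·7470.

6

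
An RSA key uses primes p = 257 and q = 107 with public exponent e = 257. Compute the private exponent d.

φ(n) = (p−1)(q−1) = 256·106 = 27136.
Need d with 257·d ≡ 1 (mod 27136). Apply the extended Euclidean algorithm:
27136 = 105·257 + 151
257 = 1·151 + 106
151 = 1·106 + 45
106 = 2·45 + 16
45 = 2·16 + 13
16 = 1·13 + 3
13 = 4·3 + 1
3 = 3·1 + 0
Back-substitute:
1 = 13 − 4·3
1 = −4·16 + 5·13
1 = 5·45 − 14·16
1 = −14·106 + 33·45
1 = 33·151 − 47·106
1 = −47·257 + 80·151
1 = 80·27136 − 8447·257
So 257·(-8447) ≡ 1 (mod 27136), hence d ≡ -8447 ≡ 18689 (mod 27136).

18689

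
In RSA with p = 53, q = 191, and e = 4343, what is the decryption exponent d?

9127

φ(n) = (p−1)(q−1) = 52·190 = 9880.
Need d with 4343·d ≡ 1 (mod 9880). Apply the extended Euclidean algorithm:
9880 = 2*4343 + 1194
4343 = 3*1194 + 761
1194 = 1*761 + 433
761 = 1*433 + 328
433 = 1*328 + 105
328 = 3*105 + 13
105 = 8*13 + 1
13 = 13*1 + 0
Back-substitute:
1 = 105 − 8·13
1 = −8·328 + 25·105
1 = 25·433 − 33·328
1 = −33·761 + 58·433
1 = 58·1194 − 91·761
1 = −91·4343 + 331·1194
1 = 331·9880 − 753·4343
So 4343·(-753) ≡ 1 (mod 9880), hence d ≡ -753 ≡ 9127 (mod 9880).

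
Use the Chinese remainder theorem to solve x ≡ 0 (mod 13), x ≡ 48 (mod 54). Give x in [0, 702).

Write x = 0 + 13·k. Then 13·k ≡ 48 − 0 ≡ 48 (mod 54).
Need 13⁻¹ mod 54. Extended Euclid on (54, 13):
54 = 4·13 + 2
13 = 6·2 + 1
2 = 2·1 + 0
Back-substitute:
1 = 13 − 6·2
1 = −6·54 + 25·13
13⁻¹ ≡ 25 (mod 54), so k ≡ 25·48 ≡ 12 (mod 54).
x = 0 + 13·12 = 156.

156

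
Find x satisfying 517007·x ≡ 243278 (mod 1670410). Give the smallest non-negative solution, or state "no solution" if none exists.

First find gcd(517007, 1670410):
1670410 = 3*517007 + 119389
517007 = 4*119389 + 39451
119389 = 3*39451 + 1036
39451 = 38*1036 + 83
1036 = 12*83 + 40
83 = 2*40 + 3
40 = 13*3 + 1
3 = 3*1 + 0
gcd = 1, so a unique solution mod 1670410 exists.
Back-substitute for the Bézout coefficients:
1 = 40 − 13·3
1 = −13·83 + 27·40
1 = 27·1036 − 337·83
1 = −337·39451 + 12833·1036
1 = 12833·119389 − 38836·39451
1 = −38836·517007 + 168177·119389
1 = 168177·1670410 − 543367·517007
So 517007·(-543367) ≡ 1 (mod 1670410), giving 517007⁻¹ ≡ 1127043.
x ≡ 517007⁻¹·243278 ≡ 1127043·243278 ≡ 328734 (mod 1670410).

328734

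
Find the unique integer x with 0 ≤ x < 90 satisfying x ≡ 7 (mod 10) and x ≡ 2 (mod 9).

Write x = 7 + 10·k. Then 10·k ≡ 2 − 7 ≡ 4 (mod 9).
Need 10⁻¹ mod 9. Extended Euclid on (9, 1):
9 = 9×1 + 0
10⁻¹ ≡ 1 (mod 9), so k ≡ 1·4 ≡ 4 (mod 9).
x = 7 + 10·4 = 47.

47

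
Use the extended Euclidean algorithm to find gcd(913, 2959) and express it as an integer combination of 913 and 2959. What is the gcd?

Repeated division:
2959 = 3×913 + 220
913 = 4×220 + 33
220 = 6×33 + 22
33 = 1×22 + 11
22 = 2×11 + 0
gcd(913, 2959) = 11.
Working backward:
11 = 33 − 22
11 = −220 + 7·33
11 = 7·913 − 29·220
11 = −29·2959 + 94·913
So 11 = (-29)·2959 + (94)·913.

11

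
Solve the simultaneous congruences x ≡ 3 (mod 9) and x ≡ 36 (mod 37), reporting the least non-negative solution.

147

Write x = 3 + 9·k. Then 9·k ≡ 36 − 3 ≡ 33 (mod 37).
Need 9⁻¹ mod 37. Extended Euclid on (37, 9):
37 = 4·9 + 1
9 = 9·1 + 0
Back-substitute:
1 = 37 − 4·9
9⁻¹ ≡ 33 (mod 37), so k ≡ 33·33 ≡ 16 (mod 37).
x = 3 + 9·16 = 147.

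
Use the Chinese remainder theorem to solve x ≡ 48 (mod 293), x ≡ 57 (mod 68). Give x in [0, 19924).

Write x = 48 + 293·k. Then 293·k ≡ 57 − 48 ≡ 9 (mod 68).
Need 293⁻¹ mod 68. Extended Euclid on (68, 21):
68 = 3×21 + 5
21 = 4×5 + 1
5 = 5×1 + 0
Back-substitute:
1 = 21 − 4·5
1 = −4·68 + 13·21
293⁻¹ ≡ 13 (mod 68), so k ≡ 13·9 ≡ 49 (mod 68).
x = 48 + 293·49 = 14405.

14405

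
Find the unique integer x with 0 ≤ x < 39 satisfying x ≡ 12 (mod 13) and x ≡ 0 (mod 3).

12

Write x = 12 + 13·k. Then 13·k ≡ 0 − 12 ≡ 0 (mod 3).
Need 13⁻¹ mod 3. Extended Euclid on (3, 1):
3 = 3·1 + 0
13⁻¹ ≡ 1 (mod 3), so k ≡ 1·0 ≡ 0 (mod 3).
x = 12 + 13·0 = 12.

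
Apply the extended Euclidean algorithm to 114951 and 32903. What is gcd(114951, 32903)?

Euclidean algorithm:
114951 = 3×32903 + 16242
32903 = 2×16242 + 419
16242 = 38×419 + 320
419 = 1×320 + 99
320 = 3×99 + 23
99 = 4×23 + 7
23 = 3×7 + 2
7 = 3×2 + 1
2 = 2×1 + 0
gcd(114951, 32903) = 1.
Back-substituting:
1 = 7 − 3·2
1 = −3·23 + 10·7
1 = 10·99 − 43·23
1 = −43·320 + 139·99
1 = 139·419 − 182·320
1 = −182·16242 + 7055·419
1 = 7055·32903 − 14292·16242
1 = −14292·114951 + 49931·32903
So 1 = (-14292)·114951 + (49931)·32903.

1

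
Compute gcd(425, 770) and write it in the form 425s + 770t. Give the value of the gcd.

Repeated division:
770 = 1·425 + 345
425 = 1·345 + 80
345 = 4·80 + 25
80 = 3·25 + 5
25 = 5·5 + 0
gcd(425, 770) = 5.
Express as a combination:
5 = 80 − 3·25
5 = −3·345 + 13·80
5 = 13·425 − 16·345
5 = −16·770 + 29·425
So 5 = (-16)·770 + (29)·425.

5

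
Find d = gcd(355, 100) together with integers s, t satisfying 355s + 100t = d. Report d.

Repeated division:
355 = 3×100 + 55
100 = 1×55 + 45
55 = 1×45 + 10
45 = 4×10 + 5
10 = 2×5 + 0
gcd(355, 100) = 5.
Back-substituting:
5 = 45 − 4·10
5 = −4·55 + 5·45
5 = 5·100 − 9·55
5 = −9·355 + 32·100
So 5 = (-9)·355 + (32)·100.

5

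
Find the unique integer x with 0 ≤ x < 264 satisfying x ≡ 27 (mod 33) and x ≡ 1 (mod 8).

225

Write x = 27 + 33·k. Then 33·k ≡ 1 − 27 ≡ 6 (mod 8).
Need 33⁻¹ mod 8. Extended Euclid on (8, 1):
8 = 8·1 + 0
33⁻¹ ≡ 1 (mod 8), so k ≡ 1·6 ≡ 6 (mod 8).
x = 27 + 33·6 = 225.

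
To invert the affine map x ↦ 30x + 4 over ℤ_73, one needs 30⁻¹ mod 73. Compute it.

Apply the Euclidean algorithm to 73 and 30:
73 = 2×30 + 13
30 = 2×13 + 4
13 = 3×4 + 1
4 = 4×1 + 0
gcd = 1, so the inverse exists. Back-substitute:
1 = 13 − 3·4
1 = −3·30 + 7·13
1 = 7·73 − 17·30
Thus 30·(-17) ≡ 1 (mod 73); reducing, -17 mod 73 = 56.

56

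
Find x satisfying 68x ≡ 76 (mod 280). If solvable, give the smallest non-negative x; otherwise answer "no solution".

First find gcd(68, 280):
280 = 4×68 + 8
68 = 8×8 + 4
8 = 2×4 + 0
gcd = 4 and 4 | 76, so solutions exist. Divide through by 4: 17x ≡ 19 (mod 70).
Now find 17⁻¹ mod 70:
70 = 4×17 + 2
17 = 8×2 + 1
2 = 2×1 + 0
Back-substitute:
1 = 17 − 8·2
1 = −8·70 + 33·17
So 17⁻¹ ≡ 33 (mod 70).
Then x ≡ 33·19 ≡ 67 (mod 70); the smallest non-negative solution is x = 67.

67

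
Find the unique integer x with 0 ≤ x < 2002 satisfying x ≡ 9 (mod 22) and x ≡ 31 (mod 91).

31

Write x = 9 + 22·k. Then 22·k ≡ 31 − 9 ≡ 22 (mod 91).
Need 22⁻¹ mod 91. Extended Euclid on (91, 22):
91 = 4*22 + 3
22 = 7*3 + 1
3 = 3*1 + 0
Back-substitute:
1 = 22 − 7·3
1 = −7·91 + 29·22
22⁻¹ ≡ 29 (mod 91), so k ≡ 29·22 ≡ 1 (mod 91).
x = 9 + 22·1 = 31.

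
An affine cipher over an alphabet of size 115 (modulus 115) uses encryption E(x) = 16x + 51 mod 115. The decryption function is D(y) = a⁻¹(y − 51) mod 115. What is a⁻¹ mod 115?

36

gcd(115, 16) by repeated division:
115 = 7×16 + 3
16 = 5×3 + 1
3 = 3×1 + 0
Since gcd(16, 115) = 1, back-substitute to write 1 as a combination:
1 = 16 − 5·3
1 = −5·115 + 36·16
So 16·36 ≡ 1 (mod 115).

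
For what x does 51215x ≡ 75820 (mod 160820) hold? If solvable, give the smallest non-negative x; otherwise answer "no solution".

First find gcd(51215, 160820):
160820 = 3·51215 + 7175
51215 = 7·7175 + 990
7175 = 7·990 + 245
990 = 4·245 + 10
245 = 24·10 + 5
10 = 2·5 + 0
gcd = 5 and 5 | 75820, so solutions exist. Divide through by 5: 10243x ≡ 15164 (mod 32164).
Now find 10243⁻¹ mod 32164:
32164 = 3·10243 + 1435
10243 = 7·1435 + 198
1435 = 7·198 + 49
198 = 4·49 + 2
49 = 24·2 + 1
2 = 2·1 + 0
Back-substitute:
1 = 49 − 24·2
1 = −24·198 + 97·49
1 = 97·1435 − 703·198
1 = −703·10243 + 5018·1435
1 = 5018·32164 − 15757·10243
So 10243·(-15757) ≡ 1 (mod 32164), i.e. 10243⁻¹ ≡ 16407.
Then x ≡ 16407·15164 ≡ 7208 (mod 32164); the smallest non-negative solution is x = 7208.

7208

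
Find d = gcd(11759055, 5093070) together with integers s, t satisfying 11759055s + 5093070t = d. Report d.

15

Repeated division:
11759055 = 2·5093070 + 1572915
5093070 = 3·1572915 + 374325
1572915 = 4·374325 + 75615
374325 = 4·75615 + 71865
75615 = 1·71865 + 3750
71865 = 19·3750 + 615
3750 = 6·615 + 60
615 = 10·60 + 15
60 = 4·15 + 0
gcd(11759055, 5093070) = 15.
Working backward:
15 = 615 − 10·60
15 = −10·3750 + 61·615
15 = 61·71865 − 1169·3750
15 = −1169·75615 + 1230·71865
15 = 1230·374325 − 6089·75615
15 = −6089·1572915 + 25586·374325
15 = 25586·5093070 − 82847·1572915
15 = −82847·11759055 + 191280·5093070
So 15 = (-82847)·11759055 + (191280)·5093070.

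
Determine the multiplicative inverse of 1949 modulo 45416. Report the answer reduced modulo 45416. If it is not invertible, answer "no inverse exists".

13725

Apply the Euclidean algorithm to 45416 and 1949:
45416 = 23*1949 + 589
1949 = 3*589 + 182
589 = 3*182 + 43
182 = 4*43 + 10
43 = 4*10 + 3
10 = 3*3 + 1
3 = 3*1 + 0
Since gcd(1949, 45416) = 1, back-substitute to write 1 as a combination:
1 = 10 − 3·3
1 = −3·43 + 13·10
1 = 13·182 − 55·43
1 = −55·589 + 178·182
1 = 178·1949 − 589·589
1 = −589·45416 + 13725·1949
So 1949·13725 ≡ 1 (mod 45416).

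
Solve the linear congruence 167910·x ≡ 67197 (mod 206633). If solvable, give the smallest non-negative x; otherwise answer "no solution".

First find gcd(167910, 206633):
206633 = 1·167910 + 38723
167910 = 4·38723 + 13018
38723 = 2·13018 + 12687
13018 = 1·12687 + 331
12687 = 38·331 + 109
331 = 3·109 + 4
109 = 27·4 + 1
4 = 4·1 + 0
gcd = 1, so a unique solution mod 206633 exists.
Back-substitute for the Bézout coefficients:
1 = 109 − 27·4
1 = −27·331 + 82·109
1 = 82·12687 − 3143·331
1 = −3143·13018 + 3225·12687
1 = 3225·38723 − 9593·13018
1 = −9593·167910 + 41597·38723
1 = 41597·206633 − 51190·167910
So 167910·(-51190) ≡ 1 (mod 206633), giving 167910⁻¹ ≡ 155443.
x ≡ 167910⁻¹·67197 ≡ 155443·67197 ≡ 5121 (mod 206633).

5121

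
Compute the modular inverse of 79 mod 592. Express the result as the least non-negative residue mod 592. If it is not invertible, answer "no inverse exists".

15

Extended Euclidean algorithm:
592 = 7×79 + 39
79 = 2×39 + 1
39 = 39×1 + 0
gcd = 1, so the inverse exists. Back-substitute:
1 = 79 − 2·39
1 = −2·592 + 15·79
So 79·15 ≡ 1 (mod 592).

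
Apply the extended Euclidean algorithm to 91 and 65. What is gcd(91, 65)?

13

Repeated division:
91 = 1×65 + 26
65 = 2×26 + 13
26 = 2×13 + 0
gcd(91, 65) = 13.
Express as a combination:
13 = 65 − 2·26
13 = −2·91 + 3·65
So 13 = (-2)·91 + (3)·65.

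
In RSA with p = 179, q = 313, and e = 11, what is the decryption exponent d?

20195

φ(n) = (p−1)(q−1) = 178·312 = 55536.
Need d with 11·d ≡ 1 (mod 55536). Apply the extended Euclidean algorithm:
55536 = 5048·11 + 8
11 = 1·8 + 3
8 = 2·3 + 2
3 = 1·2 + 1
2 = 2·1 + 0
Back-substitute:
1 = 3 − 2
1 = −8 + 3·3
1 = 3·11 − 4·8
1 = −4·55536 + 20195·11
So 11·20195 ≡ 1 (mod 55536), hence d = 20195.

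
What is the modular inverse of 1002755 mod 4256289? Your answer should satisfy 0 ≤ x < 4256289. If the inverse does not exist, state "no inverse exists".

Extended Euclidean algorithm:
4256289 = 4*1002755 + 245269
1002755 = 4*245269 + 21679
245269 = 11*21679 + 6800
21679 = 3*6800 + 1279
6800 = 5*1279 + 405
1279 = 3*405 + 64
405 = 6*64 + 21
64 = 3*21 + 1
21 = 21*1 + 0
gcd = 1, so the inverse exists. Back-substitute:
1 = 64 − 3·21
1 = −3·405 + 19·64
1 = 19·1279 − 60·405
1 = −60·6800 + 319·1279
1 = 319·21679 − 1017·6800
1 = −1017·245269 + 11506·21679
1 = 11506·1002755 − 47041·245269
1 = −47041·4256289 + 199670·1002755
So 1002755·199670 ≡ 1 (mod 4256289).

199670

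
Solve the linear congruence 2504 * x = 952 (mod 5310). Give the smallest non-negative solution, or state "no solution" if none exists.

908

First find gcd(2504, 5310):
5310 = 2×2504 + 302
2504 = 8×302 + 88
302 = 3×88 + 38
88 = 2×38 + 12
38 = 3×12 + 2
12 = 6×2 + 0
gcd = 2 and 2 | 952, so solutions exist. Divide through by 2: 1252x ≡ 476 (mod 2655).
Now find 1252⁻¹ mod 2655:
2655 = 2×1252 + 151
1252 = 8×151 + 44
151 = 3×44 + 19
44 = 2×19 + 6
19 = 3×6 + 1
6 = 6×1 + 0
Back-substitute:
1 = 19 − 3·6
1 = −3·44 + 7·19
1 = 7·151 − 24·44
1 = −24·1252 + 199·151
1 = 199·2655 − 422·1252
So 1252·(-422) ≡ 1 (mod 2655), i.e. 1252⁻¹ ≡ 2233.
Then x ≡ 2233·476 ≡ 908 (mod 2655); the smallest non-negative solution is x = 908.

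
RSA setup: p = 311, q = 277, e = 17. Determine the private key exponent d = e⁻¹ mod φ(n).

5033

φ(n) = (p−1)(q−1) = 310·276 = 85560.
Need d with 17·d ≡ 1 (mod 85560). Apply the extended Euclidean algorithm:
85560 = 5032×17 + 16
17 = 1×16 + 1
16 = 16×1 + 0
Back-substitute:
1 = 17 − 16
1 = −85560 + 5033·17
So 17·5033 ≡ 1 (mod 85560), hence d = 5033.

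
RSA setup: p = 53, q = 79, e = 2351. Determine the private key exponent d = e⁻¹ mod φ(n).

φ(n) = (p−1)(q−1) = 52·78 = 4056.
Need d with 2351·d ≡ 1 (mod 4056). Apply the extended Euclidean algorithm:
4056 = 1*2351 + 1705
2351 = 1*1705 + 646
1705 = 2*646 + 413
646 = 1*413 + 233
413 = 1*233 + 180
233 = 1*180 + 53
180 = 3*53 + 21
53 = 2*21 + 11
21 = 1*11 + 10
11 = 1*10 + 1
10 = 10*1 + 0
Back-substitute:
1 = 11 − 10
1 = −21 + 2·11
1 = 2·53 − 5·21
1 = −5·180 + 17·53
1 = 17·233 − 22·180
1 = −22·413 + 39·233
1 = 39·646 − 61·413
1 = −61·1705 + 161·646
1 = 161·2351 − 222·1705
1 = −222·4056 + 383·2351
So 2351·383 ≡ 1 (mod 4056), hence d = 383.

383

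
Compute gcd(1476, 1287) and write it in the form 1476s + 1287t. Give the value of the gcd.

9

Repeated division:
1476 = 1·1287 + 189
1287 = 6·189 + 153
189 = 1·153 + 36
153 = 4·36 + 9
36 = 4·9 + 0
gcd(1476, 1287) = 9.
Back-substituting:
9 = 153 − 4·36
9 = −4·189 + 5·153
9 = 5·1287 − 34·189
9 = −34·1476 + 39·1287
So 9 = (-34)·1476 + (39)·1287.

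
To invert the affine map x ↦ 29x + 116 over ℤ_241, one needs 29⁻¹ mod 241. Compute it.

133

Apply the Euclidean algorithm to 241 and 29:
241 = 8×29 + 9
29 = 3×9 + 2
9 = 4×2 + 1
2 = 2×1 + 0
The gcd is 1. Working backward:
1 = 9 − 4·2
1 = −4·29 + 13·9
1 = 13·241 − 108·29
Thus 29·(-108) ≡ 1 (mod 241); reducing, -108 mod 241 = 133.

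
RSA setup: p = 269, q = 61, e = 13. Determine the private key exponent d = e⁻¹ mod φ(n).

1237

φ(n) = (p−1)(q−1) = 268·60 = 16080.
Need d with 13·d ≡ 1 (mod 16080). Apply the extended Euclidean algorithm:
16080 = 1236*13 + 12
13 = 1*12 + 1
12 = 12*1 + 0
Back-substitute:
1 = 13 − 12
1 = −16080 + 1237·13
So 13·1237 ≡ 1 (mod 16080), hence d = 1237.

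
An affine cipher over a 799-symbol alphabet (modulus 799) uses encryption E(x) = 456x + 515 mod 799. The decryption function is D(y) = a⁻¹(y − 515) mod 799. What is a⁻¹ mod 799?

198

gcd(799, 456) by repeated division:
799 = 1×456 + 343
456 = 1×343 + 113
343 = 3×113 + 4
113 = 28×4 + 1
4 = 4×1 + 0
The gcd is 1. Working backward:
1 = 113 − 28·4
1 = −28·343 + 85·113
1 = 85·456 − 113·343
1 = −113·799 + 198·456
So 456·198 ≡ 1 (mod 799).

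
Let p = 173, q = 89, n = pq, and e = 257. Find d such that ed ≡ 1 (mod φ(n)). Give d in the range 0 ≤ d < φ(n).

φ(n) = (p−1)(q−1) = 172·88 = 15136.
Need d with 257·d ≡ 1 (mod 15136). Apply the extended Euclidean algorithm:
15136 = 58*257 + 230
257 = 1*230 + 27
230 = 8*27 + 14
27 = 1*14 + 13
14 = 1*13 + 1
13 = 13*1 + 0
Back-substitute:
1 = 14 − 13
1 = −27 + 2·14
1 = 2·230 − 17·27
1 = −17·257 + 19·230
1 = 19·15136 − 1119·257
So 257·(-1119) ≡ 1 (mod 15136), hence d ≡ -1119 ≡ 14017 (mod 15136).

14017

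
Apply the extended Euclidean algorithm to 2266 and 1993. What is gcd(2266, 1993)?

1

Apply Euclid's algorithm to 2266 and 1993:
2266 = 1*1993 + 273
1993 = 7*273 + 82
273 = 3*82 + 27
82 = 3*27 + 1
27 = 27*1 + 0
gcd(2266, 1993) = 1.
Working backward:
1 = 82 − 3·27
1 = −3·273 + 10·82
1 = 10·1993 − 73·273
1 = −73·2266 + 83·1993
So 1 = (-73)·2266 + (83)·1993.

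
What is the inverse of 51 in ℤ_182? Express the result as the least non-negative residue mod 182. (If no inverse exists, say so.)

gcd(182, 51) by repeated division:
182 = 3×51 + 29
51 = 1×29 + 22
29 = 1×22 + 7
22 = 3×7 + 1
7 = 7×1 + 0
gcd = 1, so the inverse exists. Back-substitute:
1 = 22 − 3·7
1 = −3·29 + 4·22
1 = 4·51 − 7·29
1 = −7·182 + 25·51
So 51·25 ≡ 1 (mod 182).

25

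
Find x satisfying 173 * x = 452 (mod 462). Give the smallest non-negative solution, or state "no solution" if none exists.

First find gcd(173, 462):
462 = 2*173 + 116
173 = 1*116 + 57
116 = 2*57 + 2
57 = 28*2 + 1
2 = 2*1 + 0
gcd = 1, so a unique solution mod 462 exists.
Back-substitute for the Bézout coefficients:
1 = 57 − 28·2
1 = −28·116 + 57·57
1 = 57·173 − 85·116
1 = −85·462 + 227·173
So 173·(227) ≡ 1 (mod 462), giving 173⁻¹ ≡ 227.
x ≡ 173⁻¹·452 ≡ 227·452 ≡ 40 (mod 462).

40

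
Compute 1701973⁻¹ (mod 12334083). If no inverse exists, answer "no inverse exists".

Extended Euclidean algorithm:
12334083 = 7·1701973 + 420272
1701973 = 4·420272 + 20885
420272 = 20·20885 + 2572
20885 = 8·2572 + 309
2572 = 8·309 + 100
309 = 3·100 + 9
100 = 11·9 + 1
9 = 9·1 + 0
The gcd is 1. Working backward:
1 = 100 − 11·9
1 = −11·309 + 34·100
1 = 34·2572 − 283·309
1 = −283·20885 + 2298·2572
1 = 2298·420272 − 46243·20885
1 = −46243·1701973 + 187270·420272
1 = 187270·12334083 − 1357133·1701973
Thus 1701973·(-1357133) ≡ 1 (mod 12334083); reducing, -1357133 mod 12334083 = 10976950.

10976950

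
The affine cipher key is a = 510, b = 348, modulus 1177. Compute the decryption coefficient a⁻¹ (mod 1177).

Run Euclid on (1177, 510):
1177 = 2×510 + 157
510 = 3×157 + 39
157 = 4×39 + 1
39 = 39×1 + 0
gcd = 1, so the inverse exists. Back-substitute:
1 = 157 − 4·39
1 = −4·510 + 13·157
1 = 13·1177 − 30·510
Thus 510·(-30) ≡ 1 (mod 1177); reducing, -30 mod 1177 = 1147.

1147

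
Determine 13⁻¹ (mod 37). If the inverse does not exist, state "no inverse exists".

gcd(37, 13) by repeated division:
37 = 2*13 + 11
13 = 1*11 + 2
11 = 5*2 + 1
2 = 2*1 + 0
The gcd is 1. Working backward:
1 = 11 − 5·2
1 = −5·13 + 6·11
1 = 6·37 − 17·13
Thus 13·(-17) ≡ 1 (mod 37); reducing, -17 mod 37 = 20.

20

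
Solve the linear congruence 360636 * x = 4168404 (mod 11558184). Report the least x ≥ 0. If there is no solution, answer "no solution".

First find gcd(360636, 11558184):
11558184 = 32×360636 + 17832
360636 = 20×17832 + 3996
17832 = 4×3996 + 1848
3996 = 2×1848 + 300
1848 = 6×300 + 48
300 = 6×48 + 12
48 = 4×12 + 0
gcd = 12 and 12 | 4168404, so solutions exist. Divide through by 12: 30053x ≡ 347367 (mod 963182).
Now find 30053⁻¹ mod 963182:
963182 = 32*30053 + 1486
30053 = 20*1486 + 333
1486 = 4*333 + 154
333 = 2*154 + 25
154 = 6*25 + 4
25 = 6*4 + 1
4 = 4*1 + 0
Back-substitute:
1 = 25 − 6·4
1 = −6·154 + 37·25
1 = 37·333 − 80·154
1 = −80·1486 + 357·333
1 = 357·30053 − 7220·1486
1 = −7220·963182 + 231397·30053
So 30053⁻¹ ≡ 231397 (mod 963182).
Then x ≡ 231397·347367 ≡ 217435 (mod 963182); the smallest non-negative solution is x = 217435.

217435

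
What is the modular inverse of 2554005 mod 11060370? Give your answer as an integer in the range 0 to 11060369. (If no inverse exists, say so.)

Compute gcd(2554005, 11060370):
11060370 = 4·2554005 + 844350
2554005 = 3·844350 + 20955
844350 = 40·20955 + 6150
20955 = 3·6150 + 2505
6150 = 2·2505 + 1140
2505 = 2·1140 + 225
1140 = 5·225 + 15
225 = 15·15 + 0
Since gcd = 15 > 1, 2554005 is not a unit mod 11060370.

no inverse exists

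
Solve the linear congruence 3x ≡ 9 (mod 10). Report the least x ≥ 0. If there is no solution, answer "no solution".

First find gcd(3, 10):
10 = 3*3 + 1
3 = 3*1 + 0
gcd = 1, so a unique solution mod 10 exists.
Back-substitute for the Bézout coefficients:
1 = 10 − 3·3
So 3·(-3) ≡ 1 (mod 10), giving 3⁻¹ ≡ 7.
x ≡ 3⁻¹·9 ≡ 7·9 ≡ 3 (mod 10).

3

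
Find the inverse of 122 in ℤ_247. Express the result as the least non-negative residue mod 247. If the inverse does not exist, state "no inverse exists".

Apply the Euclidean algorithm to 247 and 122:
247 = 2×122 + 3
122 = 40×3 + 2
3 = 1×2 + 1
2 = 2×1 + 0
Since gcd(122, 247) = 1, back-substitute to write 1 as a combination:
1 = 3 − 2
1 = −122 + 41·3
1 = 41·247 − 83·122
So 122·(-83) ≡ 1 (mod 247), and -83 ≡ 164 (mod 247).

164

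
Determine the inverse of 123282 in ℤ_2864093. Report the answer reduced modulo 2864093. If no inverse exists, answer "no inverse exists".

gcd(2864093, 123282) by repeated division:
2864093 = 23·123282 + 28607
123282 = 4·28607 + 8854
28607 = 3·8854 + 2045
8854 = 4·2045 + 674
2045 = 3·674 + 23
674 = 29·23 + 7
23 = 3·7 + 2
7 = 3·2 + 1
2 = 2·1 + 0
The gcd is 1. Working backward:
1 = 7 − 3·2
1 = −3·23 + 10·7
1 = 10·674 − 293·23
1 = −293·2045 + 889·674
1 = 889·8854 − 3849·2045
1 = −3849·28607 + 12436·8854
1 = 12436·123282 − 53593·28607
1 = −53593·2864093 + 1245075·123282
So 123282·1245075 ≡ 1 (mod 2864093).

1245075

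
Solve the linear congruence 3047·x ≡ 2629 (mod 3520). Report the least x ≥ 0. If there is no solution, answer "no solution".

First find gcd(3047, 3520):
3520 = 1*3047 + 473
3047 = 6*473 + 209
473 = 2*209 + 55
209 = 3*55 + 44
55 = 1*44 + 11
44 = 4*11 + 0
gcd = 11 and 11 | 2629, so solutions exist. Divide through by 11: 277x ≡ 239 (mod 320).
Now find 277⁻¹ mod 320:
320 = 1·277 + 43
277 = 6·43 + 19
43 = 2·19 + 5
19 = 3·5 + 4
5 = 1·4 + 1
4 = 4·1 + 0
Back-substitute:
1 = 5 − 4
1 = −19 + 4·5
1 = 4·43 − 9·19
1 = −9·277 + 58·43
1 = 58·320 − 67·277
So 277·(-67) ≡ 1 (mod 320), i.e. 277⁻¹ ≡ 253.
Then x ≡ 253·239 ≡ 307 (mod 320); the smallest non-negative solution is x = 307.

307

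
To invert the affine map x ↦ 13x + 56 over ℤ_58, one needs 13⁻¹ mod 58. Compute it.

9

Apply the Euclidean algorithm to 58 and 13:
58 = 4·13 + 6
13 = 2·6 + 1
6 = 6·1 + 0
Since gcd(13, 58) = 1, back-substitute to write 1 as a combination:
1 = 13 − 2·6
1 = −2·58 + 9·13
So 13·9 ≡ 1 (mod 58).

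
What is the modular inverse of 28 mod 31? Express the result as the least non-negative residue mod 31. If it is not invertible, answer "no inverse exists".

10

gcd(31, 28) by repeated division:
31 = 1·28 + 3
28 = 9·3 + 1
3 = 3·1 + 0
Since gcd(28, 31) = 1, back-substitute to write 1 as a combination:
1 = 28 − 9·3
1 = −9·31 + 10·28
So 28·10 ≡ 1 (mod 31).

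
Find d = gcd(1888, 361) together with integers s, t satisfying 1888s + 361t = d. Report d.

1

Repeated division:
1888 = 5×361 + 83
361 = 4×83 + 29
83 = 2×29 + 25
29 = 1×25 + 4
25 = 6×4 + 1
4 = 4×1 + 0
gcd(1888, 361) = 1.
Working backward:
1 = 25 − 6·4
1 = −6·29 + 7·25
1 = 7·83 − 20·29
1 = −20·361 + 87·83
1 = 87·1888 − 455·361
So 1 = (87)·1888 + (-455)·361.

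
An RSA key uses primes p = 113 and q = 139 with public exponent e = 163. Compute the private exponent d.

4267

φ(n) = (p−1)(q−1) = 112·138 = 15456.
Need d with 163·d ≡ 1 (mod 15456). Apply the extended Euclidean algorithm:
15456 = 94×163 + 134
163 = 1×134 + 29
134 = 4×29 + 18
29 = 1×18 + 11
18 = 1×11 + 7
11 = 1×7 + 4
7 = 1×4 + 3
4 = 1×3 + 1
3 = 3×1 + 0
Back-substitute:
1 = 4 − 3
1 = −7 + 2·4
1 = 2·11 − 3·7
1 = −3·18 + 5·11
1 = 5·29 − 8·18
1 = −8·134 + 37·29
1 = 37·163 − 45·134
1 = −45·15456 + 4267·163
So 163·4267 ≡ 1 (mod 15456), hence d = 4267.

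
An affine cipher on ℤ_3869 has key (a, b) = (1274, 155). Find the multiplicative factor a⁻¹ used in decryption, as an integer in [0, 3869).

gcd(3869, 1274) by repeated division:
3869 = 3·1274 + 47
1274 = 27·47 + 5
47 = 9·5 + 2
5 = 2·2 + 1
2 = 2·1 + 0
gcd = 1, so the inverse exists. Back-substitute:
1 = 5 − 2·2
1 = −2·47 + 19·5
1 = 19·1274 − 515·47
1 = −515·3869 + 1564·1274
So 1274·1564 ≡ 1 (mod 3869).

1564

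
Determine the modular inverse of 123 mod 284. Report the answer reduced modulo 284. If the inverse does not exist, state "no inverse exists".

127

Apply the Euclidean algorithm to 284 and 123:
284 = 2×123 + 38
123 = 3×38 + 9
38 = 4×9 + 2
9 = 4×2 + 1
2 = 2×1 + 0
gcd = 1, so the inverse exists. Back-substitute:
1 = 9 − 4·2
1 = −4·38 + 17·9
1 = 17·123 − 55·38
1 = −55·284 + 127·123
So 123·127 ≡ 1 (mod 284).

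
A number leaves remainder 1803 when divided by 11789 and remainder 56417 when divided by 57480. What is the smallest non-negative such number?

Write x = 1803 + 11789·k. Then 11789·k ≡ 56417 − 1803 ≡ 54614 (mod 57480).
Need 11789⁻¹ mod 57480. Extended Euclid on (57480, 11789):
57480 = 4×11789 + 10324
11789 = 1×10324 + 1465
10324 = 7×1465 + 69
1465 = 21×69 + 16
69 = 4×16 + 5
16 = 3×5 + 1
5 = 5×1 + 0
Back-substitute:
1 = 16 − 3·5
1 = −3·69 + 13·16
1 = 13·1465 − 276·69
1 = −276·10324 + 1945·1465
1 = 1945·11789 − 2221·10324
1 = −2221·57480 + 10829·11789
11789⁻¹ ≡ 10829 (mod 57480), so k ≡ 10829·54614 ≡ 3286 (mod 57480).
x = 1803 + 11789·3286 = 38740457.

38740457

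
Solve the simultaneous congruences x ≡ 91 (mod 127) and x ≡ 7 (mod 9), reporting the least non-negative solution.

853

Write x = 91 + 127·k. Then 127·k ≡ 7 − 91 ≡ 6 (mod 9).
Need 127⁻¹ mod 9. Extended Euclid on (9, 1):
9 = 9×1 + 0
127⁻¹ ≡ 1 (mod 9), so k ≡ 1·6 ≡ 6 (mod 9).
x = 91 + 127·6 = 853.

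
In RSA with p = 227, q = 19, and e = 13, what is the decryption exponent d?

φ(n) = (p−1)(q−1) = 226·18 = 4068.
Need d with 13·d ≡ 1 (mod 4068). Apply the extended Euclidean algorithm:
4068 = 312*13 + 12
13 = 1*12 + 1
12 = 12*1 + 0
Back-substitute:
1 = 13 − 12
1 = −4068 + 313·13
So 13·313 ≡ 1 (mod 4068), hence d = 313.

313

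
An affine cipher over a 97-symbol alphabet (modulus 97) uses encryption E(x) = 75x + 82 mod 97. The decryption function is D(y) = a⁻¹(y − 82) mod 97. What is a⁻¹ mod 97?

Extended Euclidean algorithm:
97 = 1×75 + 22
75 = 3×22 + 9
22 = 2×9 + 4
9 = 2×4 + 1
4 = 4×1 + 0
gcd = 1, so the inverse exists. Back-substitute:
1 = 9 − 2·4
1 = −2·22 + 5·9
1 = 5·75 − 17·22
1 = −17·97 + 22·75
So 75·22 ≡ 1 (mod 97).

22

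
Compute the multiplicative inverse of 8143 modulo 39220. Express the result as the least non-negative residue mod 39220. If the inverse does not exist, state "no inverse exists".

Extended Euclidean algorithm:
39220 = 4·8143 + 6648
8143 = 1·6648 + 1495
6648 = 4·1495 + 668
1495 = 2·668 + 159
668 = 4·159 + 32
159 = 4·32 + 31
32 = 1·31 + 1
31 = 31·1 + 0
The gcd is 1. Working backward:
1 = 32 − 31
1 = −159 + 5·32
1 = 5·668 − 21·159
1 = −21·1495 + 47·668
1 = 47·6648 − 209·1495
1 = −209·8143 + 256·6648
1 = 256·39220 − 1233·8143
Thus 8143·(-1233) ≡ 1 (mod 39220); reducing, -1233 mod 39220 = 37987.

37987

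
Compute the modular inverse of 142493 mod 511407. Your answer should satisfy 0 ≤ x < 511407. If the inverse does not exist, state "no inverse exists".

no inverse exists

Compute gcd(142493, 511407):
511407 = 3*142493 + 83928
142493 = 1*83928 + 58565
83928 = 1*58565 + 25363
58565 = 2*25363 + 7839
25363 = 3*7839 + 1846
7839 = 4*1846 + 455
1846 = 4*455 + 26
455 = 17*26 + 13
26 = 2*13 + 0
gcd(142493, 511407) = 13 ≠ 1, so 142493 has no multiplicative inverse modulo 511407.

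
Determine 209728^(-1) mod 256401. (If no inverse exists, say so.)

Apply the Euclidean algorithm to 256401 and 209728:
256401 = 1×209728 + 46673
209728 = 4×46673 + 23036
46673 = 2×23036 + 601
23036 = 38×601 + 198
601 = 3×198 + 7
198 = 28×7 + 2
7 = 3×2 + 1
2 = 2×1 + 0
gcd = 1, so the inverse exists. Back-substitute:
1 = 7 − 3·2
1 = −3·198 + 85·7
1 = 85·601 − 258·198
1 = −258·23036 + 9889·601
1 = 9889·46673 − 20036·23036
1 = −20036·209728 + 90033·46673
1 = 90033·256401 − 110069·209728
So 209728·(-110069) ≡ 1 (mod 256401), and -110069 ≡ 146332 (mod 256401).

146332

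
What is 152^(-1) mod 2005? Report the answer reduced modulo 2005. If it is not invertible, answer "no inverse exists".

Run Euclid on (2005, 152):
2005 = 13×152 + 29
152 = 5×29 + 7
29 = 4×7 + 1
7 = 7×1 + 0
The gcd is 1. Working backward:
1 = 29 − 4·7
1 = −4·152 + 21·29
1 = 21·2005 − 277·152
So 152·(-277) ≡ 1 (mod 2005), and -277 ≡ 1728 (mod 2005).

1728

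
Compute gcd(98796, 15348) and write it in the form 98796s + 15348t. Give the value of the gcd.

12

Euclidean algorithm:
98796 = 6×15348 + 6708
15348 = 2×6708 + 1932
6708 = 3×1932 + 912
1932 = 2×912 + 108
912 = 8×108 + 48
108 = 2×48 + 12
48 = 4×12 + 0
gcd(98796, 15348) = 12.
Express as a combination:
12 = 108 − 2·48
12 = −2·912 + 17·108
12 = 17·1932 − 36·912
12 = −36·6708 + 125·1932
12 = 125·15348 − 286·6708
12 = −286·98796 + 1841·15348
So 12 = (-286)·98796 + (1841)·15348.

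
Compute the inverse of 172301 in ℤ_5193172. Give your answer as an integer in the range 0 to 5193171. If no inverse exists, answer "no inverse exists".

4037389

Apply the Euclidean algorithm to 5193172 and 172301:
5193172 = 30×172301 + 24142
172301 = 7×24142 + 3307
24142 = 7×3307 + 993
3307 = 3×993 + 328
993 = 3×328 + 9
328 = 36×9 + 4
9 = 2×4 + 1
4 = 4×1 + 0
Since gcd(172301, 5193172) = 1, back-substitute to write 1 as a combination:
1 = 9 − 2·4
1 = −2·328 + 73·9
1 = 73·993 − 221·328
1 = −221·3307 + 736·993
1 = 736·24142 − 5373·3307
1 = −5373·172301 + 38347·24142
1 = 38347·5193172 − 1155783·172301
Hence 172301⁻¹ ≡ -1155783 ≡ 4037389 (mod 5193172).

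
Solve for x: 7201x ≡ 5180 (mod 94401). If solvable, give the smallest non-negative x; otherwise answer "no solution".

90482

First find gcd(7201, 94401):
94401 = 13×7201 + 788
7201 = 9×788 + 109
788 = 7×109 + 25
109 = 4×25 + 9
25 = 2×9 + 7
9 = 1×7 + 2
7 = 3×2 + 1
2 = 2×1 + 0
gcd = 1, so a unique solution mod 94401 exists.
Back-substitute for the Bézout coefficients:
1 = 7 − 3·2
1 = −3·9 + 4·7
1 = 4·25 − 11·9
1 = −11·109 + 48·25
1 = 48·788 − 347·109
1 = −347·7201 + 3171·788
1 = 3171·94401 − 41570·7201
So 7201·(-41570) ≡ 1 (mod 94401), giving 7201⁻¹ ≡ 52831.
x ≡ 7201⁻¹·5180 ≡ 52831·5180 ≡ 90482 (mod 94401).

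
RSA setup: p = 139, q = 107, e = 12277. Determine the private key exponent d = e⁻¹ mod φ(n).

10957

φ(n) = (p−1)(q−1) = 138·106 = 14628.
Need d with 12277·d ≡ 1 (mod 14628). Apply the extended Euclidean algorithm:
14628 = 1·12277 + 2351
12277 = 5·2351 + 522
2351 = 4·522 + 263
522 = 1·263 + 259
263 = 1·259 + 4
259 = 64·4 + 3
4 = 1·3 + 1
3 = 3·1 + 0
Back-substitute:
1 = 4 − 3
1 = −259 + 65·4
1 = 65·263 − 66·259
1 = −66·522 + 131·263
1 = 131·2351 − 590·522
1 = −590·12277 + 3081·2351
1 = 3081·14628 − 3671·12277
So 12277·(-3671) ≡ 1 (mod 14628), hence d ≡ -3671 ≡ 10957 (mod 14628).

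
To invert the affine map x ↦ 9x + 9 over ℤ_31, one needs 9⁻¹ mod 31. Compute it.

Run Euclid on (31, 9):
31 = 3*9 + 4
9 = 2*4 + 1
4 = 4*1 + 0
The gcd is 1. Working backward:
1 = 9 − 2·4
1 = −2·31 + 7·9
So 9·7 ≡ 1 (mod 31).

7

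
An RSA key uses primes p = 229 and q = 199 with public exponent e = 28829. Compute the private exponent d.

11093

φ(n) = (p−1)(q−1) = 228·198 = 45144.
Need d with 28829·d ≡ 1 (mod 45144). Apply the extended Euclidean algorithm:
45144 = 1*28829 + 16315
28829 = 1*16315 + 12514
16315 = 1*12514 + 3801
12514 = 3*3801 + 1111
3801 = 3*1111 + 468
1111 = 2*468 + 175
468 = 2*175 + 118
175 = 1*118 + 57
118 = 2*57 + 4
57 = 14*4 + 1
4 = 4*1 + 0
Back-substitute:
1 = 57 − 14·4
1 = −14·118 + 29·57
1 = 29·175 − 43·118
1 = −43·468 + 115·175
1 = 115·1111 − 273·468
1 = −273·3801 + 934·1111
1 = 934·12514 − 3075·3801
1 = −3075·16315 + 4009·12514
1 = 4009·28829 − 7084·16315
1 = −7084·45144 + 11093·28829
So 28829·11093 ≡ 1 (mod 45144), hence d = 11093.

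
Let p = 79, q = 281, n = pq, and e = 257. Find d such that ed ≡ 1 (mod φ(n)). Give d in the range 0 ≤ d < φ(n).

φ(n) = (p−1)(q−1) = 78·280 = 21840.
Need d with 257·d ≡ 1 (mod 21840). Apply the extended Euclidean algorithm:
21840 = 84×257 + 252
257 = 1×252 + 5
252 = 50×5 + 2
5 = 2×2 + 1
2 = 2×1 + 0
Back-substitute:
1 = 5 − 2·2
1 = −2·252 + 101·5
1 = 101·257 − 103·252
1 = −103·21840 + 8753·257
So 257·8753 ≡ 1 (mod 21840), hence d = 8753.

8753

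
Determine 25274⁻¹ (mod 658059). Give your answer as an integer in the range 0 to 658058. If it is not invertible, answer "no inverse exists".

Apply the Euclidean algorithm to 658059 and 25274:
658059 = 26·25274 + 935
25274 = 27·935 + 29
935 = 32·29 + 7
29 = 4·7 + 1
7 = 7·1 + 0
Since gcd(25274, 658059) = 1, back-substitute to write 1 as a combination:
1 = 29 − 4·7
1 = −4·935 + 129·29
1 = 129·25274 − 3487·935
1 = −3487·658059 + 90791·25274
So 25274·90791 ≡ 1 (mod 658059).

90791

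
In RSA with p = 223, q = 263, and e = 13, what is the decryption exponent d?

26845

φ(n) = (p−1)(q−1) = 222·262 = 58164.
Need d with 13·d ≡ 1 (mod 58164). Apply the extended Euclidean algorithm:
58164 = 4474×13 + 2
13 = 6×2 + 1
2 = 2×1 + 0
Back-substitute:
1 = 13 − 6·2
1 = −6·58164 + 26845·13
So 13·26845 ≡ 1 (mod 58164), hence d = 26845.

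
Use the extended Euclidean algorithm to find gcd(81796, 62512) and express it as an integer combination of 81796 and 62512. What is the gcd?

4

Euclidean algorithm:
81796 = 1×62512 + 19284
62512 = 3×19284 + 4660
19284 = 4×4660 + 644
4660 = 7×644 + 152
644 = 4×152 + 36
152 = 4×36 + 8
36 = 4×8 + 4
8 = 2×4 + 0
gcd(81796, 62512) = 4.
Working backward:
4 = 36 − 4·8
4 = −4·152 + 17·36
4 = 17·644 − 72·152
4 = −72·4660 + 521·644
4 = 521·19284 − 2156·4660
4 = −2156·62512 + 6989·19284
4 = 6989·81796 − 9145·62512
So 4 = (6989)·81796 + (-9145)·62512.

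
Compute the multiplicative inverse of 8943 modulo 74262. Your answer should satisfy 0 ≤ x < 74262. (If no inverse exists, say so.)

Compute gcd(8943, 74262):
74262 = 8·8943 + 2718
8943 = 3·2718 + 789
2718 = 3·789 + 351
789 = 2·351 + 87
351 = 4·87 + 3
87 = 29·3 + 0
gcd(8943, 74262) = 3 ≠ 1, so 8943 has no multiplicative inverse modulo 74262.

no inverse exists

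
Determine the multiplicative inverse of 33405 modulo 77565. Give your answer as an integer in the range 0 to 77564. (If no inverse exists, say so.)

Euclidean algorithm on 77565, 33405:
77565 = 2·33405 + 10755
33405 = 3·10755 + 1140
10755 = 9·1140 + 495
1140 = 2·495 + 150
495 = 3·150 + 45
150 = 3·45 + 15
45 = 3·15 + 0
gcd(33405, 77565) = 15 ≠ 1, so 33405 has no multiplicative inverse modulo 77565.

no inverse exists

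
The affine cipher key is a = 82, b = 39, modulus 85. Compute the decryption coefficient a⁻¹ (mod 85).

Apply the Euclidean algorithm to 85 and 82:
85 = 1×82 + 3
82 = 27×3 + 1
3 = 3×1 + 0
gcd = 1, so the inverse exists. Back-substitute:
1 = 82 − 27·3
1 = −27·85 + 28·82
So 82·28 ≡ 1 (mod 85).

28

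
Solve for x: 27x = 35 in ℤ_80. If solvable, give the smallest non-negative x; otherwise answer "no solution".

25

First find gcd(27, 80):
80 = 2×27 + 26
27 = 1×26 + 1
26 = 26×1 + 0
gcd = 1, so a unique solution mod 80 exists.
Back-substitute for the Bézout coefficients:
1 = 27 − 26
1 = −80 + 3·27
So 27·(3) ≡ 1 (mod 80), giving 27⁻¹ ≡ 3.
x ≡ 27⁻¹·35 ≡ 3·35 ≡ 25 (mod 80).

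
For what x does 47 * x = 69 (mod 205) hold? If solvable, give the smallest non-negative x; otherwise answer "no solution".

32

First find gcd(47, 205):
205 = 4×47 + 17
47 = 2×17 + 13
17 = 1×13 + 4
13 = 3×4 + 1
4 = 4×1 + 0
gcd = 1, so a unique solution mod 205 exists.
Back-substitute for the Bézout coefficients:
1 = 13 − 3·4
1 = −3·17 + 4·13
1 = 4·47 − 11·17
1 = −11·205 + 48·47
So 47·(48) ≡ 1 (mod 205), giving 47⁻¹ ≡ 48.
x ≡ 47⁻¹·69 ≡ 48·69 ≡ 32 (mod 205).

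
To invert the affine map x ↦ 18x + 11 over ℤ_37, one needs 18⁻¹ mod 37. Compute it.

35

gcd(37, 18) by repeated division:
37 = 2·18 + 1
18 = 18·1 + 0
gcd = 1, so the inverse exists. Back-substitute:
1 = 37 − 2·18
Thus 18·(-2) ≡ 1 (mod 37); reducing, -2 mod 37 = 35.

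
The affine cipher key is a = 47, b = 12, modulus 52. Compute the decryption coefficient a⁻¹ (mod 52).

31

Run Euclid on (52, 47):
52 = 1·47 + 5
47 = 9·5 + 2
5 = 2·2 + 1
2 = 2·1 + 0
Since gcd(47, 52) = 1, back-substitute to write 1 as a combination:
1 = 5 − 2·2
1 = −2·47 + 19·5
1 = 19·52 − 21·47
Thus 47·(-21) ≡ 1 (mod 52); reducing, -21 mod 52 = 31.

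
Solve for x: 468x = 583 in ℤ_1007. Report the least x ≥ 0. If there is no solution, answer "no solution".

636

First find gcd(468, 1007):
1007 = 2·468 + 71
468 = 6·71 + 42
71 = 1·42 + 29
42 = 1·29 + 13
29 = 2·13 + 3
13 = 4·3 + 1
3 = 3·1 + 0
gcd = 1, so a unique solution mod 1007 exists.
Back-substitute for the Bézout coefficients:
1 = 13 − 4·3
1 = −4·29 + 9·13
1 = 9·42 − 13·29
1 = −13·71 + 22·42
1 = 22·468 − 145·71
1 = −145·1007 + 312·468
So 468·(312) ≡ 1 (mod 1007), giving 468⁻¹ ≡ 312.
x ≡ 468⁻¹·583 ≡ 312·583 ≡ 636 (mod 1007).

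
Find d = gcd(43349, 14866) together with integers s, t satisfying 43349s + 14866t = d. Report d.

Euclidean algorithm:
43349 = 2·14866 + 13617
14866 = 1·13617 + 1249
13617 = 10·1249 + 1127
1249 = 1·1127 + 122
1127 = 9·122 + 29
122 = 4·29 + 6
29 = 4·6 + 5
6 = 1·5 + 1
5 = 5·1 + 0
gcd(43349, 14866) = 1.
Working backward:
1 = 6 − 5
1 = −29 + 5·6
1 = 5·122 − 21·29
1 = −21·1127 + 194·122
1 = 194·1249 − 215·1127
1 = −215·13617 + 2344·1249
1 = 2344·14866 − 2559·13617
1 = −2559·43349 + 7462·14866
So 1 = (-2559)·43349 + (7462)·14866.

1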